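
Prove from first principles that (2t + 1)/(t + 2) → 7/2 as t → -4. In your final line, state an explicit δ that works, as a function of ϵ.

δ = min(1, (2/3)ϵ)

Suppose ϵ > 0. We want δ > 0 with 0 < |t + 4| < δ ⇒ |(2t + 1)/(t + 2) − (7/2)| < ϵ.
Combining over a common denominator, (2t + 1)/(t + 2) − (7/2) = [(2t + 1)·(-2) − (-7)·(t + 2)] / [(-2)·(t + 2)] = 3(t + 4) / ((-2)(t + 2)).
So |(2t + 1)/(t + 2) − (7/2)| = 3|t + 4| / (2·|t + 2|).
Restrict δ ≤ 1. Then |t + 4| < 1 gives |t + 2| = |(t + 4) + (-2)| ≥ 2 − 1 = 1.
Hence |(2t + 1)/(t + 2) − (7/2)| < 3|t + 4|/(2·1) = (3/2)|t + 4|, which is < ϵ once |t + 4| < (2/3)ϵ.
Take δ = min(1, (2/3)ϵ). Then 0 < |t + 4| < δ forces both bounds, so |(2t + 1)/(t + 2) − (7/2)| < ϵ.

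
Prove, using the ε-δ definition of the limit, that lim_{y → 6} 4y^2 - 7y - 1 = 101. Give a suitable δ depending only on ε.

Let ε > 0. We want δ > 0 such that 0 < |y − 6| < δ implies |(4y^2 - 7y - 1) − 101| < ε.
(4y^2 - 7y - 1) − 101 = 4y^2 - 7y - 102 = (y − 6)(4y + 17).
So |(4y^2 - 7y - 1) − 101| = |y − 6|·|4y + 17|.
Require δ ≤ 1. Then |y − 6| < 1 gives |y| < 7, and by the triangle inequality |4y + 17| ≤ 4·7 + 17 = 45.
Hence |(4y^2 - 7y - 1) − 101| ≤ 45|y − 6| < ε provided |y − 6| < ε/45.
Choosing δ = min(1, ε/45) ensures both conditions, hence |(4y^2 - 7y - 1) − 101| < ε.

δ = min(1, ε/45)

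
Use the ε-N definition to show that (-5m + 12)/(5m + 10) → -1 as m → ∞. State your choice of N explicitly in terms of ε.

Suppose ε > 0. For m ≥ 1, |(-5m + 12)/(5m + 10) + 1| = |110|/(5(5m + 10)) = 110/(5(5m + 10)).
Since 5m + 10 ≥ 5m for m ≥ 1, this is ≤ 110/(5·5m) = (22/5)/m.
So |(-5m + 12)/(5m + 10) + 1| < ε whenever m > (22/5)/ε.
Take N = (22/5)/ε. If m > N then |(-5m + 12)/(5m + 10) + 1| ≤ (22/5)/m < ε.

N = (22/5)/ε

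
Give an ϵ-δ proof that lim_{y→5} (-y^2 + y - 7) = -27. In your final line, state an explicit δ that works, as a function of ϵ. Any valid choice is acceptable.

δ = min(1, ϵ/10)

Let ϵ > 0 be given. We want δ > 0 such that 0 < |y − 5| < δ implies |(-y^2 + y - 7) + 27| < ϵ.
(-y^2 + y - 7) + 27 = -y^2 + y + 20 = (y − 5)(-y - 4).
So |(-y^2 + y - 7) + 27| = |y − 5|·|-y - 4|.
Assume first that |y − 5| < 1, so |y| < 6. Then |-y - 4| ≤ 6 + 4 = 10.
Hence |(-y^2 + y - 7) + 27| ≤ 10|y − 5| < ϵ provided |y − 5| < ϵ/10.
Take δ = min(1, ϵ/10). Then 0 < |y − 5| < δ gives both |y − 5| < 1 and |y − 5| < ϵ/10, so |(-y^2 + y - 7) + 27| < ϵ.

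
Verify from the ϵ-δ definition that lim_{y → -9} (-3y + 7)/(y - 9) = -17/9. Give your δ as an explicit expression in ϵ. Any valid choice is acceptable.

Let ϵ > 0. We want δ > 0 with 0 < |y + 9| < δ ⇒ |(-3y + 7)/(y - 9) + 17/9| < ϵ.
Combining over a common denominator, (-3y + 7)/(y - 9) + 17/9 = [(-3y + 7)·(-18) − 34·(y - 9)] / [(-18)·(y - 9)] = 20(y + 9) / ((-18)(y - 9)).
So |(-3y + 7)/(y - 9) + 17/9| = 20|y + 9| / (18·|y − 9|).
Require δ ≤ 9, so |y − 9| ≥ |-18| − |y + 9| > 18 − 9 = 9.
Hence |(-3y + 7)/(y - 9) + 17/9| < 20|y + 9|/(18·9) = (10/81)|y + 9|, which is < ϵ once |y + 9| < (81/10)ϵ.
Take δ = min(9, (81/10)ϵ). Then 0 < |y + 9| < δ forces both bounds, so |(-3y + 7)/(y - 9) + 17/9| < ϵ.

δ = min(9, (81/10)ϵ)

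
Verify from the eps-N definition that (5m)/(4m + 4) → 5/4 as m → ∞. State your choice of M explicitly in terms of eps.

M = (5/4)/eps

Fix eps > 0. For m ≥ 1, |(5m)/(4m + 4) − (5/4)| = |-20|/(4(4m + 4)) = 20/(4(4m + 4)).
Since 4m + 4 ≥ 4m for m ≥ 1, this is ≤ 20/(4·4m) = (5/4)/m.
So |(5m)/(4m + 4) − (5/4)| < eps whenever m > (5/4)/eps.
Take M = (5/4)/eps. If m > M then |(5m)/(4m + 4) − (5/4)| ≤ (5/4)/m < eps.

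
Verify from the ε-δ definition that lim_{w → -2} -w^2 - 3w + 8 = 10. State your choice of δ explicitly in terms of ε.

δ = min(1, ε/4)

Let ε > 0. We want δ > 0 such that 0 < |w + 2| < δ implies |(-w^2 - 3w + 8) − 10| < ε.
(-w^2 - 3w + 8) − 10 = -w^2 - 3w - 2 = (w + 2)(-w - 1).
So |(-w^2 - 3w + 8) − 10| = |w + 2|·|-w - 1|.
Require δ ≤ 1. Then |w + 2| < 1 gives |w| < 3, and by the triangle inequality |-w - 1| ≤ 3 + 1 = 4.
Hence |(-w^2 - 3w + 8) − 10| ≤ 4|w + 2| < ε provided |w + 2| < ε/4.
Take δ = min(1, ε/4). Then 0 < |w + 2| < δ gives both |w + 2| < 1 and |w + 2| < ε/4, so |(-w^2 - 3w + 8) − 10| < ε.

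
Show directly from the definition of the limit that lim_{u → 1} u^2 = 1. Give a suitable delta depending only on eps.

Let eps > 0. We seek delta > 0 with 0 < |u − 1| < delta ⇒ |u^2 − 1| < eps.
Factor: u^2 − 1 = (u − 1)(u + 1), so |u^2 − 1| = |u − 1|·|u + 1|.
Restrict delta ≤ 1. Then |u − 1| < 1 gives |u| < 2, so by the triangle inequality |u + 1| ≤ 2 + 1 = 3.
Hence |u^2 − 1| ≤ 3|u − 1|, which is < eps once |u − 1| < eps/3.
Take delta = min(1, eps/3). If 0 < |u − 1| < delta then both bounds hold and |u^2 − 1| ≤ 3|u − 1| < 3·(eps/3) = eps.

delta = min(1, eps/3)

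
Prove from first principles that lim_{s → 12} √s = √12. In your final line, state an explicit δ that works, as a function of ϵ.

δ = min(12, √12·ϵ)

Suppose ϵ > 0. We want δ > 0 such that 0 < |s − 12| < δ implies |√s − √12| < ϵ.
Multiplying by the conjugate, |√s − √12| = |s − 12|/(√s + √12).
Restrict δ ≤ 12 so that |s − 12| < 12 forces s > 0, and then √s + √12 > √12.
Hence |√s − √12| < |s − 12|/√12, which is < ϵ once |s − 12| < √12·ϵ.
Take δ = min(12, √12·ϵ). If 0 < |s − 12| < δ then s > 0 and |√s − √12| < |s − 12|/√12 < ϵ.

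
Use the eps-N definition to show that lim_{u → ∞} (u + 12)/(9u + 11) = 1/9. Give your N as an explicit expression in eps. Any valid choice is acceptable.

Fix eps > 0. We seek N > 0 such that u > N implies |(u + 12)/(9u + 11) − (1/9)| < eps.
(u + 12)/(9u + 11) − (1/9) = (9(u + 12) − (9u + 11)) / (9(9u + 11)) = 97/(9(9u + 11)).
For u > 0 we have 9u + 11 > 9u, so |(u + 12)/(9u + 11) − (1/9)| = 97/(9(9u + 11)) < 97/(9·9u) = (97/81)/u.
Thus |(u + 12)/(9u + 11) − (1/9)| < eps whenever u > (97/81)/eps.
Take N = (97/81)/eps. If u > N then |(u + 12)/(9u + 11) − (1/9)| < (97/81)/u < eps.

N = (97/81)/eps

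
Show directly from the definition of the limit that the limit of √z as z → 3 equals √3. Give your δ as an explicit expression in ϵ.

δ = min(3, √3·ϵ)

Fix ϵ > 0. We want δ > 0 such that 0 < |z − 3| < δ implies |√z − √3| < ϵ.
Rationalise: √z − √3 = (z − 3)/(√z + √3), so |√z − √3| = |z − 3|/(√z + √3).
Restrict δ ≤ 3 so that |z − 3| < 3 forces z > 0, and then √z + √3 > √3.
Hence |√z − √3| < |z − 3|/√3, which is < ϵ once |z − 3| < √3·ϵ.
Take δ = min(3, √3·ϵ). If 0 < |z − 3| < δ then z > 0 and |√z − √3| < |z − 3|/√3 < ϵ.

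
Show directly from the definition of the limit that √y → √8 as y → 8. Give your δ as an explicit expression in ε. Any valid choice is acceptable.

Suppose ε > 0. We want δ > 0 such that 0 < |y − 8| < δ implies |√y − √8| < ε.
Rationalise: √y − √8 = (y − 8)/(√y + √8), so |√y − √8| = |y − 8|/(√y + √8).
Restrict δ ≤ 8 so that |y − 8| < 8 forces y > 0, and then √y + √8 > √8.
Hence |√y − √8| < |y − 8|/√8, which is < ε once |y − 8| < √8·ε.
Take δ = min(8, √8·ε). If 0 < |y − 8| < δ then y > 0 and |√y − √8| < |y − 8|/√8 < ε.

δ = min(8, √8·ε)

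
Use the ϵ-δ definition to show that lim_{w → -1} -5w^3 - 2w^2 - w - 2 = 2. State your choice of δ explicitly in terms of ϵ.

Suppose ϵ > 0. We want δ > 0 such that 0 < |w + 1| < δ implies |(-5w^3 - 2w^2 - w - 2) − 2| < ϵ.
(-5w^3 - 2w^2 - w - 2) − 2 = -5w^3 - 2w^2 - w - 4 = (w + 1)(-5w^2 + 3w - 4).
So |(-5w^3 - 2w^2 - w - 2) − 2| = |w + 1|·|-5w^2 + 3w - 4|.
Require δ ≤ 1. Then |w + 1| < 1 gives |w| < 2, and by the triangle inequality |-5w^2 + 3w - 4| ≤ 5·2^2 + 3·2 + 4 = 30.
Hence |(-5w^3 - 2w^2 - w - 2) − 2| ≤ 30|w + 1| < ϵ provided |w + 1| < ϵ/30.
Choosing δ = min(1, ϵ/30) ensures both conditions, hence |(-5w^3 - 2w^2 - w - 2) − 2| < ϵ.

δ = min(1, ϵ/30)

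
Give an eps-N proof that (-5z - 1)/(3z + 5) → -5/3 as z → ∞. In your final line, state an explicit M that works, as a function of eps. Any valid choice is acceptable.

Let eps > 0 be given. We seek M > 0 such that z > M implies |(-5z - 1)/(3z + 5) + 5/3| < eps.
(-5z - 1)/(3z + 5) + 5/3 = (3(-5z - 1) − (-5)(3z + 5)) / (3(3z + 5)) = 22/(3(3z + 5)).
For z > 0 we have 3z + 5 > 3z, so |(-5z - 1)/(3z + 5) + 5/3| = 22/(3(3z + 5)) < 22/(3·3z) = (22/9)/z.
Thus |(-5z - 1)/(3z + 5) + 5/3| < eps whenever z > (22/9)/eps.
Take M = (22/9)/eps. If z > M then |(-5z - 1)/(3z + 5) + 5/3| < (22/9)/z < eps.

M = (22/9)/eps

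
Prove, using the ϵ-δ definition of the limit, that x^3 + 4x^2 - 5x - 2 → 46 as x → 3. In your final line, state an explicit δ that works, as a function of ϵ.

δ = min(1, ϵ/60)

Suppose ϵ > 0. We want δ > 0 such that 0 < |x − 3| < δ implies |(x^3 + 4x^2 - 5x - 2) − 46| < ϵ.
(x^3 + 4x^2 - 5x - 2) − 46 = x^3 + 4x^2 - 5x - 48 = (x − 3)(x^2 + 7x + 16).
So |(x^3 + 4x^2 - 5x - 2) − 46| = |x − 3|·|x^2 + 7x + 16|.
Assume first that |x − 3| < 1, so |x| < 4. Then |x^2 + 7x + 16| ≤ 4^2 + 7·4 + 16 = 60.
Hence |(x^3 + 4x^2 - 5x - 2) − 46| ≤ 60|x − 3| < ϵ provided |x − 3| < ϵ/60.
Take δ = min(1, ϵ/60). Then 0 < |x − 3| < δ gives both |x − 3| < 1 and |x − 3| < ϵ/60, so |(x^3 + 4x^2 - 5x - 2) − 46| < ϵ.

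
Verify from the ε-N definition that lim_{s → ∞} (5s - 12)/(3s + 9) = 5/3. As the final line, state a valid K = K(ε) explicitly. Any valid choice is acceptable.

K = 9/ε

Let ε > 0 be given. We seek K > 0 such that s > K implies |(5s - 12)/(3s + 9) − (5/3)| < ε.
(5s - 12)/(3s + 9) − (5/3) = (3(5s - 12) − 5(3s + 9)) / (3(3s + 9)) = -81/(3(3s + 9)).
For s > 0 we have 3s + 9 > 3s, so |(5s - 12)/(3s + 9) − (5/3)| = 81/(3(3s + 9)) < 81/(3·3s) = 9/s.
Thus |(5s - 12)/(3s + 9) − (5/3)| < ε whenever s > 9/ε.
Take K = 9/ε. If s > K then |(5s - 12)/(3s + 9) − (5/3)| < 9/s < ε.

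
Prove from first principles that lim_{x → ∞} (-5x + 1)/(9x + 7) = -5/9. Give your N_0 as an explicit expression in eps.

Suppose eps > 0. We seek N_0 > 0 such that x > N_0 implies |(-5x + 1)/(9x + 7) + 5/9| < eps.
(-5x + 1)/(9x + 7) + 5/9 = (9(-5x + 1) − (-5)(9x + 7)) / (9(9x + 7)) = 44/(9(9x + 7)).
For x > 0 we have 9x + 7 > 9x, so |(-5x + 1)/(9x + 7) + 5/9| = 44/(9(9x + 7)) < 44/(9·9x) = (44/81)/x.
Thus |(-5x + 1)/(9x + 7) + 5/9| < eps whenever x > (44/81)/eps.
Take N_0 = (44/81)/eps. If x > N_0 then |(-5x + 1)/(9x + 7) + 5/9| < (44/81)/x < eps.

N_0 = (44/81)/eps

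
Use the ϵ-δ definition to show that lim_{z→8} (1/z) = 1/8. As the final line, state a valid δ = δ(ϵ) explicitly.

δ = min(4, 32ϵ)

Let ϵ > 0. We seek δ > 0 such that 0 < |z − 8| < δ implies |1/z − (1/8)| < ϵ.
|1/z − (1/8)| = |8 − z|/(8·|z|) = |z − 8|/(8|z|).
Restrict δ ≤ 4. Then |z − 8| < 4 gives |z| > 4, so 8|z| > 32.
Then |1/z − (1/8)| < |z − 8|/32, which is < ϵ when |z − 8| < 32ϵ.
Take δ = min(4, 32ϵ). Then 0 < |z − 8| < δ gives both |z − 8| < 4 and |z − 8| < 32ϵ, so |1/z − (1/8)| < ϵ.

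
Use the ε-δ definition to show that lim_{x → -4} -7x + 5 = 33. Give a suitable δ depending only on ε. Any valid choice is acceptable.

Suppose ε > 0. We need δ > 0 so that 0 < |x + 4| < δ implies |(-7x + 5) − 33| < ε.
|(-7x + 5) − 33| = |-7x - 28| = 7|x + 4|.
Thus it suffices that |x + 4| < ε/7.
Choosing δ = ε/7 gives |(-7x + 5) − 33| = 7|x + 4| < ε whenever |x + 4| < δ.

δ = ε/7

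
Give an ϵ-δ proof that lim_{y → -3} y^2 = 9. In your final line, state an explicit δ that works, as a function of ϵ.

Let ϵ > 0. We seek δ > 0 with 0 < |y + 3| < δ ⇒ |y^2 − 9| < ϵ.
Factor: y^2 − 9 = (y + 3)(y - 3), so |y^2 − 9| = |y + 3|·|y - 3|.
Restrict δ ≤ 2. Then |y + 3| < 2 gives |y| < 5, so by the triangle inequality |y - 3| ≤ 5 + 3 = 8.
Hence |y^2 − 9| ≤ 8|y + 3|, which is < ϵ once |y + 3| < ϵ/8.
Take δ = min(2, ϵ/8). If 0 < |y + 3| < δ then both bounds hold and |y^2 − 9| ≤ 8|y + 3| < 8·(ϵ/8) = ϵ.

δ = min(2, ϵ/8)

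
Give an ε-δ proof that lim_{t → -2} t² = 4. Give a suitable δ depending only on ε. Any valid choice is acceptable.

δ = min(1, ε/5)

Suppose ε > 0. We seek δ > 0 with 0 < |t + 2| < δ ⇒ |t² − 4| < ε.
Factor: t² − 4 = (t + 2)(t - 2), so |t² − 4| = |t + 2|·|t - 2|.
Restrict δ ≤ 1. Then |t + 2| < 1 gives |t| < 3, so by the triangle inequality |t - 2| ≤ 3 + 2 = 5.
Hence |t² − 4| ≤ 5|t + 2|, which is < ε once |t + 2| < ε/5.
Take δ = min(1, ε/5). If 0 < |t + 2| < δ then both bounds hold and |t² − 4| ≤ 5|t + 2| < 5·(ε/5) = ε.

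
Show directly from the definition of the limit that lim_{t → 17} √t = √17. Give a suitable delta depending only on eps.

delta = min(17, √17·eps)

Suppose eps > 0. We want delta > 0 such that 0 < |t − 17| < delta implies |√t − √17| < eps.
Multiplying by the conjugate, |√t − √17| = |t − 17|/(√t + √17).
Restrict delta ≤ 17 so that |t − 17| < 17 forces t > 0, and then √t + √17 > √17.
Hence |√t − √17| < |t − 17|/√17, which is < eps once |t − 17| < √17·eps.
Take delta = min(17, √17·eps). If 0 < |t − 17| < delta then t > 0 and |√t − √17| < |t − 17|/√17 < eps.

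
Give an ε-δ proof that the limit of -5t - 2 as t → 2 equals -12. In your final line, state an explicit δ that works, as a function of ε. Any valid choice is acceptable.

δ = ε/5

Suppose ε > 0. We need δ > 0 so that 0 < |t − 2| < δ implies |(-5t - 2) + 12| < ε.
|(-5t - 2) + 12| = |-5t + 10| = 5|t − 2|.
So 5|t − 2| < ε exactly when |t − 2| < ε/5.
Choosing δ = ε/5 gives |(-5t - 2) + 12| = 5|t − 2| < ε whenever |t − 2| < δ.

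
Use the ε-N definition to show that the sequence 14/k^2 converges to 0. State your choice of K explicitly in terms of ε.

K = (14/ε)^{1/2}

Let ε > 0 be given. For k ≥ 1, |14/k^2 − 0| = 14/k^2.
14/k^2 < ε ⇔ k^2 > 14/ε ⇔ k > (14/ε)^{1/2}.
Take K = (14/ε)^{1/2}. Then k > K implies 14/k^2 < ε.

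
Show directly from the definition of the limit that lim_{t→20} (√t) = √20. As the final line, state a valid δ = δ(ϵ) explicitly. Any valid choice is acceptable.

δ = min(20, √20·ϵ)

Fix ϵ > 0. We want δ > 0 such that 0 < |t − 20| < δ implies |√t − √20| < ϵ.
Rationalise: √t − √20 = (t − 20)/(√t + √20), so |√t − √20| = |t − 20|/(√t + √20).
Restrict δ ≤ 20 so that |t − 20| < 20 forces t > 0, and then √t + √20 > √20.
Hence |√t − √20| < |t − 20|/√20, which is < ϵ once |t − 20| < √20·ϵ.
Take δ = min(20, √20·ϵ). If 0 < |t − 20| < δ then t > 0 and |√t − √20| < |t − 20|/√20 < ϵ.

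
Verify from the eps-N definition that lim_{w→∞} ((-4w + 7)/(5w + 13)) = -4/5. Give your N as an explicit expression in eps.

N = (87/25)/eps

Let eps > 0. We seek N > 0 such that w > N implies |(-4w + 7)/(5w + 13) + 4/5| < eps.
(-4w + 7)/(5w + 13) + 4/5 = (5(-4w + 7) − (-4)(5w + 13)) / (5(5w + 13)) = 87/(5(5w + 13)).
For w > 0 we have 5w + 13 > 5w, so |(-4w + 7)/(5w + 13) + 4/5| = 87/(5(5w + 13)) < 87/(5·5w) = (87/25)/w.
Thus |(-4w + 7)/(5w + 13) + 4/5| < eps whenever w > (87/25)/eps.
Take N = (87/25)/eps. If w > N then |(-4w + 7)/(5w + 13) + 4/5| < (87/25)/w < eps.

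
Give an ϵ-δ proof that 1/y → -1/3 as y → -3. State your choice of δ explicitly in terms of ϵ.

Fix ϵ > 0. We seek δ > 0 such that 0 < |y + 3| < δ implies |1/y + 1/3| < ϵ.
|1/y + 1/3| = |-3 − y|/(3·|y|) = |y + 3|/(3|y|).
Require δ ≤ 3/2 so that |y| > 3 − 3/2 = 3/2, hence 3|y| > 9/2.
Then |1/y + 1/3| < |y + 3|/(9/2), which is < ϵ when |y + 3| < (9/2)ϵ.
Take δ = min(3/2, (9/2)ϵ). Then 0 < |y + 3| < δ gives both |y + 3| < 3/2 and |y + 3| < (9/2)ϵ, so |1/y + 1/3| < ϵ.

δ = min(3/2, (9/2)ϵ)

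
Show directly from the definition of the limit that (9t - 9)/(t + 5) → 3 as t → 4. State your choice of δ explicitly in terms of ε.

Let ε > 0. We want δ > 0 with 0 < |t − 4| < δ ⇒ |(9t - 9)/(t + 5) − 3| < ε.
Combining over a common denominator, (9t - 9)/(t + 5) − 3 = [(9t - 9)·9 − 27·(t + 5)] / [9·(t + 5)] = 54(t − 4) / (9(t + 5)).
So |(9t - 9)/(t + 5) − 3| = 54|t − 4| / (9·|t + 5|).
Restrict δ ≤ 9/2. Then |t − 4| < 9/2 gives |t + 5| = |(t − 4) + 9| ≥ 9 − 9/2 = 9/2.
Hence |(9t - 9)/(t + 5) − 3| < 54|t − 4|/(9·(9/2)) = (4/3)|t − 4|, which is < ε once |t − 4| < (3/4)ε.
Take δ = min(9/2, (3/4)ε). Then 0 < |t − 4| < δ forces both bounds, so |(9t - 9)/(t + 5) − 3| < ε.

δ = min(9/2, (3/4)ε)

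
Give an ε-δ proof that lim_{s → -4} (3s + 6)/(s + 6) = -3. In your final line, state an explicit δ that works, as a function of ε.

δ = min(1, (1/6)ε)

Let ε > 0 be given. We want δ > 0 with 0 < |s + 4| < δ ⇒ |(3s + 6)/(s + 6) + 3| < ε.
Combining over a common denominator, (3s + 6)/(s + 6) + 3 = [(3s + 6)·2 − (-6)·(s + 6)] / [2·(s + 6)] = 12(s + 4) / (2(s + 6)).
So |(3s + 6)/(s + 6) + 3| = 12|s + 4| / (2·|s + 6|).
Require δ ≤ 1, so |s + 6| ≥ |2| − |s + 4| > 2 − 1 = 1.
Hence |(3s + 6)/(s + 6) + 3| < 12|s + 4|/(2·1) = 6|s + 4|, which is < ε once |s + 4| < (1/6)ε.
Take δ = min(1, (1/6)ε). Then 0 < |s + 4| < δ forces both bounds, so |(3s + 6)/(s + 6) + 3| < ε.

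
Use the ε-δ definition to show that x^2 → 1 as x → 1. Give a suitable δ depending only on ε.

δ = min(2, ε/4)

Fix ε > 0. We seek δ > 0 with 0 < |x − 1| < δ ⇒ |x^2 − 1| < ε.
Factor: x^2 − 1 = (x − 1)(x + 1), so |x^2 − 1| = |x − 1|·|x + 1|.
Impose δ ≤ 2 so that |x| < 3; then |x + 1| ≤ 4.
Hence |x^2 − 1| ≤ 4|x − 1|, which is < ε once |x − 1| < ε/4.
Take δ = min(2, ε/4). If 0 < |x − 1| < δ then both bounds hold and |x^2 − 1| ≤ 4|x − 1| < 4·(ε/4) = ε.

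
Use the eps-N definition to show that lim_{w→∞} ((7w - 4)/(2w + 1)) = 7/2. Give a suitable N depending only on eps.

N = (15/4)/eps

Fix eps > 0. We seek N > 0 such that w > N implies |(7w - 4)/(2w + 1) − (7/2)| < eps.
(7w - 4)/(2w + 1) − (7/2) = (2(7w - 4) − 7(2w + 1)) / (2(2w + 1)) = -15/(2(2w + 1)).
For w > 0 we have 2w + 1 > 2w, so |(7w - 4)/(2w + 1) − (7/2)| = 15/(2(2w + 1)) < 15/(2·2w) = (15/4)/w.
Thus |(7w - 4)/(2w + 1) − (7/2)| < eps whenever w > (15/4)/eps.
Take N = (15/4)/eps. If w > N then |(7w - 4)/(2w + 1) − (7/2)| < (15/4)/w < eps.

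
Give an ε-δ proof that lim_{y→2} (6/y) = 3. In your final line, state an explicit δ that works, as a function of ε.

Suppose ε > 0. We seek δ > 0 such that 0 < |y − 2| < δ implies |6/y − 3| < ε.
|6/y − 3| = 6·|2 − y|/(2·|y|) = 6|y − 2|/(2|y|).
Require δ ≤ 1 so that |y| > 2 − 1 = 1, hence 2|y| > 2.
Then |6/y − 3| < 6|y − 2|/2, which is < ε when |y − 2| < (1/3)ε.
Take δ = min(1, (1/3)ε). Then 0 < |y − 2| < δ gives both |y − 2| < 1 and |y − 2| < (1/3)ε, so |6/y − 3| < ε.

δ = min(1, (1/3)ε)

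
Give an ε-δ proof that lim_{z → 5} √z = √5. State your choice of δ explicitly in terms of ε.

δ = min(5, √5·ε)

Let ε > 0 be given. We want δ > 0 such that 0 < |z − 5| < δ implies |√z − √5| < ε.
Multiplying by the conjugate, |√z − √5| = |z − 5|/(√z + √5).
Restrict δ ≤ 5 so that |z − 5| < 5 forces z > 0, and then √z + √5 > √5.
Hence |√z − √5| < |z − 5|/√5, which is < ε once |z − 5| < √5·ε.
Take δ = min(5, √5·ε). If 0 < |z − 5| < δ then z > 0 and |√z − √5| < |z − 5|/√5 < ε.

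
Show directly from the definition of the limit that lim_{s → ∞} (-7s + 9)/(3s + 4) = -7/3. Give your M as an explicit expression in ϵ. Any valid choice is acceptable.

M = (55/9)/ϵ

Fix ϵ > 0. We seek M > 0 such that s > M implies |(-7s + 9)/(3s + 4) + 7/3| < ϵ.
(-7s + 9)/(3s + 4) + 7/3 = (3(-7s + 9) − (-7)(3s + 4)) / (3(3s + 4)) = 55/(3(3s + 4)).
For s > 0 we have 3s + 4 > 3s, so |(-7s + 9)/(3s + 4) + 7/3| = 55/(3(3s + 4)) < 55/(3·3s) = (55/9)/s.
Thus |(-7s + 9)/(3s + 4) + 7/3| < ϵ whenever s > (55/9)/ϵ.
Take M = (55/9)/ϵ. If s > M then |(-7s + 9)/(3s + 4) + 7/3| < (55/9)/s < ϵ.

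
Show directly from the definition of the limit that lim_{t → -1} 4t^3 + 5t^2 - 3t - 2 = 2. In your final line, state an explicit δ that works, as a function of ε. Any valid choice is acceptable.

δ = min(1, ε/22)

Let ε > 0. We want δ > 0 such that 0 < |t + 1| < δ implies |(4t^3 + 5t^2 - 3t - 2) − 2| < ε.
(4t^3 + 5t^2 - 3t - 2) − 2 = 4t^3 + 5t^2 - 3t - 4 = (t + 1)(4t^2 + t - 4).
So |(4t^3 + 5t^2 - 3t - 2) − 2| = |t + 1|·|4t^2 + t - 4|.
Require δ ≤ 1. Then |t + 1| < 1 gives |t| < 2, and by the triangle inequality |4t^2 + t - 4| ≤ 4·2^2 + 2 + 4 = 22.
Hence |(4t^3 + 5t^2 - 3t - 2) − 2| ≤ 22|t + 1| < ε provided |t + 1| < ε/22.
Take δ = min(1, ε/22). Then 0 < |t + 1| < δ gives both |t + 1| < 1 and |t + 1| < ε/22, so |(4t^3 + 5t^2 - 3t - 2) − 2| < ε.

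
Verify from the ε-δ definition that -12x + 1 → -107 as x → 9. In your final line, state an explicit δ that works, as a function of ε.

Suppose ε > 0. We need δ > 0 so that 0 < |x − 9| < δ implies |(-12x + 1) + 107| < ε.
|(-12x + 1) + 107| = |-12x + 108| = 12|x − 9|.
So 12|x − 9| < ε exactly when |x − 9| < ε/12.
Choosing δ = ε/12 gives |(-12x + 1) + 107| = 12|x − 9| < ε whenever |x − 9| < δ.

δ = ε/12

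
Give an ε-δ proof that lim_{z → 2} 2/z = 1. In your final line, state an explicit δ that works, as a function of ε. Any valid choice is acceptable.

Let ε > 0. We seek δ > 0 such that 0 < |z − 2| < δ implies |2/z − 1| < ε.
|2/z − 1| = 2·|2 − z|/(2·|z|) = 2|z − 2|/(2|z|).
Restrict δ ≤ 1. Then |z − 2| < 1 gives |z| > 1, so 2|z| > 2.
Then |2/z − 1| < 2|z − 2|/2, which is < ε when |z − 2| < ε.
Take δ = min(1, ε). Then 0 < |z − 2| < δ gives both |z − 2| < 1 and |z − 2| < ε, so |2/z − 1| < ε.

δ = min(1, ε)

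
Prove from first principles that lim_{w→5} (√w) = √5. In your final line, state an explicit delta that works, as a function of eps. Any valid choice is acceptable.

Let eps > 0. We want delta > 0 such that 0 < |w − 5| < delta implies |√w − √5| < eps.
Rationalise: √w − √5 = (w − 5)/(√w + √5), so |√w − √5| = |w − 5|/(√w + √5).
Restrict delta ≤ 5 so that |w − 5| < 5 forces w > 0, and then √w + √5 > √5.
Hence |√w − √5| < |w − 5|/√5, which is < eps once |w − 5| < √5·eps.
Take delta = min(5, √5·eps). If 0 < |w − 5| < delta then w > 0 and |√w − √5| < |w − 5|/√5 < eps.

delta = min(5, √5·eps)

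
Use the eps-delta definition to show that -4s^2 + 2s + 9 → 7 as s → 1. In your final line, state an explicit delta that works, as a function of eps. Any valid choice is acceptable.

delta = min(1, eps/10)

Fix eps > 0. We want delta > 0 such that 0 < |s − 1| < delta implies |(-4s^2 + 2s + 9) − 7| < eps.
(-4s^2 + 2s + 9) − 7 = -4s^2 + 2s + 2 = (s − 1)(-4s - 2).
So |(-4s^2 + 2s + 9) − 7| = |s − 1|·|-4s - 2|.
Assume first that |s − 1| < 1, so |s| < 2. Then |-4s - 2| ≤ 4·2 + 2 = 10.
Hence |(-4s^2 + 2s + 9) − 7| ≤ 10|s − 1| < eps provided |s − 1| < eps/10.
Choosing delta = min(1, eps/10) ensures both conditions, hence |(-4s^2 + 2s + 9) − 7| < eps.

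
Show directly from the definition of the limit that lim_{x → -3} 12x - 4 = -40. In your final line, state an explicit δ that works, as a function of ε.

Let ε > 0. We need δ > 0 so that 0 < |x + 3| < δ implies |(12x - 4) + 40| < ε.
Since (12x - 4) + 40 = 12(x + 3), we have |(12x - 4) + 40| = 12|x + 3|.
Thus it suffices that |x + 3| < ε/12.
Take δ = ε/12. If 0 < |x + 3| < δ then |(12x - 4) + 40| = 12|x + 3| < 12·(ε/12) = ε.

δ = ε/12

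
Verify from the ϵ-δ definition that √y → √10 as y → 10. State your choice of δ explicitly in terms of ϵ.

δ = min(10, √10·ϵ)

Let ϵ > 0 be given. We want δ > 0 such that 0 < |y − 10| < δ implies |√y − √10| < ϵ.
Rationalise: √y − √10 = (y − 10)/(√y + √10), so |√y − √10| = |y − 10|/(√y + √10).
Restrict δ ≤ 10 so that |y − 10| < 10 forces y > 0, and then √y + √10 > √10.
Hence |√y − √10| < |y − 10|/√10, which is < ϵ once |y − 10| < √10·ϵ.
Take δ = min(10, √10·ϵ). If 0 < |y − 10| < δ then y > 0 and |√y − √10| < |y − 10|/√10 < ϵ.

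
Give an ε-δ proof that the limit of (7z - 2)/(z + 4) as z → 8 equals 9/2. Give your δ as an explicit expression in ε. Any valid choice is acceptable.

δ = min(6, (12/5)ε)

Let ε > 0. We want δ > 0 with 0 < |z − 8| < δ ⇒ |(7z - 2)/(z + 4) − (9/2)| < ε.
Combining over a common denominator, (7z - 2)/(z + 4) − (9/2) = [(7z - 2)·12 − 54·(z + 4)] / [12·(z + 4)] = 30(z − 8) / (12(z + 4)).
So |(7z - 2)/(z + 4) − (9/2)| = 30|z − 8| / (12·|z + 4|).
Restrict δ ≤ 6. Then |z − 8| < 6 gives |z + 4| = |(z − 8) + 12| ≥ 12 − 6 = 6.
Hence |(7z - 2)/(z + 4) − (9/2)| < 30|z − 8|/(12·6) = (5/12)|z − 8|, which is < ε once |z − 8| < (12/5)ε.
Take δ = min(6, (12/5)ε). Then 0 < |z − 8| < δ forces both bounds, so |(7z - 2)/(z + 4) − (9/2)| < ε.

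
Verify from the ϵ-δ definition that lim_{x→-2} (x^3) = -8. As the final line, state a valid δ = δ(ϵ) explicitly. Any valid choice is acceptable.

Let ϵ > 0 be given. We seek δ > 0 with 0 < |x + 2| < δ ⇒ |x^3 + 8| < ϵ.
Factor: x^3 + 8 = (x + 2)(x^2 - 2x + 4), so |x^3 + 8| = |x + 2|·|x^2 - 2x + 4|.
Impose δ ≤ 1 so that |x| < 3; then |x^2 - 2x + 4| ≤ 19.
Hence |x^3 + 8| ≤ 19|x + 2|, which is < ϵ once |x + 2| < ϵ/19.
Take δ = min(1, ϵ/19). If 0 < |x + 2| < δ then both bounds hold and |x^3 + 8| ≤ 19|x + 2| < 19·(ϵ/19) = ϵ.

δ = min(1, ϵ/19)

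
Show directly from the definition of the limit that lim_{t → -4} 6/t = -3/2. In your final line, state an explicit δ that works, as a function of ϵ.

δ = min(2, (4/3)ϵ)

Suppose ϵ > 0. We seek δ > 0 such that 0 < |t + 4| < δ implies |6/t + 3/2| < ϵ.
|6/t + 3/2| = 6·|-4 − t|/(4·|t|) = 6|t + 4|/(4|t|).
Require δ ≤ 2 so that |t| > 4 − 2 = 2, hence 4|t| > 8.
Then |6/t + 3/2| < 6|t + 4|/8, which is < ϵ when |t + 4| < (4/3)ϵ.
Take δ = min(2, (4/3)ϵ). Then 0 < |t + 4| < δ gives both |t + 4| < 2 and |t + 4| < (4/3)ϵ, so |6/t + 3/2| < ϵ.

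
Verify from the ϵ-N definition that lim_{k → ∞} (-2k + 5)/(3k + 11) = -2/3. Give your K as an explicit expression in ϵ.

K = (37/9)/ϵ

Let ϵ > 0 be given. For k ≥ 1, |(-2k + 5)/(3k + 11) + 2/3| = |37|/(3(3k + 11)) = 37/(3(3k + 11)).
Since 3k + 11 ≥ 3k for k ≥ 1, this is ≤ 37/(3·3k) = (37/9)/k.
So |(-2k + 5)/(3k + 11) + 2/3| < ϵ whenever k > (37/9)/ϵ.
Take K = (37/9)/ϵ. If k > K then |(-2k + 5)/(3k + 11) + 2/3| ≤ (37/9)/k < ϵ.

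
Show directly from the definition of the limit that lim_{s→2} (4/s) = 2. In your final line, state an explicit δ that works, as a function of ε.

δ = min(1, (1/2)ε)

Let ε > 0. We seek δ > 0 such that 0 < |s − 2| < δ implies |4/s − 2| < ε.
|4/s − 2| = 4·|2 − s|/(2·|s|) = 4|s − 2|/(2|s|).
Require δ ≤ 1 so that |s| > 2 − 1 = 1, hence 2|s| > 2.
Then |4/s − 2| < 4|s − 2|/2, which is < ε when |s − 2| < (1/2)ε.
Take δ = min(1, (1/2)ε). Then 0 < |s − 2| < δ gives both |s − 2| < 1 and |s − 2| < (1/2)ε, so |4/s − 2| < ε.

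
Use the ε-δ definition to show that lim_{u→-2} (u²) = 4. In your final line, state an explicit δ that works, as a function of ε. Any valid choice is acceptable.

Let ε > 0 be given. We seek δ > 0 with 0 < |u + 2| < δ ⇒ |u² − 4| < ε.
Factor: u² − 4 = (u + 2)(u - 2), so |u² − 4| = |u + 2|·|u - 2|.
Restrict δ ≤ 1. Then |u + 2| < 1 gives |u| < 3, so by the triangle inequality |u - 2| ≤ 3 + 2 = 5.
Hence |u² − 4| ≤ 5|u + 2|, which is < ε once |u + 2| < ε/5.
Take δ = min(1, ε/5). If 0 < |u + 2| < δ then both bounds hold and |u² − 4| ≤ 5|u + 2| < 5·(ε/5) = ε.

δ = min(1, ε/5)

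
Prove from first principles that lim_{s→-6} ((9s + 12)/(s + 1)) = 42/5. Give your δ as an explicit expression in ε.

δ = min(5/2, (25/6)ε)

Let ε > 0 be given. We want δ > 0 with 0 < |s + 6| < δ ⇒ |(9s + 12)/(s + 1) − (42/5)| < ε.
Combining over a common denominator, (9s + 12)/(s + 1) − (42/5) = [(9s + 12)·(-5) − (-42)·(s + 1)] / [(-5)·(s + 1)] = -3(s + 6) / ((-5)(s + 1)).
So |(9s + 12)/(s + 1) − (42/5)| = 3|s + 6| / (5·|s + 1|).
Restrict δ ≤ 5/2. Then |s + 6| < 5/2 gives |s + 1| = |(s + 6) + (-5)| ≥ 5 − 5/2 = 5/2.
Hence |(9s + 12)/(s + 1) − (42/5)| < 3|s + 6|/(5·(5/2)) = (6/25)|s + 6|, which is < ε once |s + 6| < (25/6)ε.
Take δ = min(5/2, (25/6)ε). Then 0 < |s + 6| < δ forces both bounds, so |(9s + 12)/(s + 1) − (42/5)| < ε.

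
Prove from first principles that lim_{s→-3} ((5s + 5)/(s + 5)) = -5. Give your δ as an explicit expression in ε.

δ = min(1, (1/10)ε)

Fix ε > 0. We want δ > 0 with 0 < |s + 3| < δ ⇒ |(5s + 5)/(s + 5) + 5| < ε.
Combining over a common denominator, (5s + 5)/(s + 5) + 5 = [(5s + 5)·2 − (-10)·(s + 5)] / [2·(s + 5)] = 20(s + 3) / (2(s + 5)).
So |(5s + 5)/(s + 5) + 5| = 20|s + 3| / (2·|s + 5|).
Restrict δ ≤ 1. Then |s + 3| < 1 gives |s + 5| = |(s + 3) + 2| ≥ 2 − 1 = 1.
Hence |(5s + 5)/(s + 5) + 5| < 20|s + 3|/(2·1) = 10|s + 3|, which is < ε once |s + 3| < (1/10)ε.
Take δ = min(1, (1/10)ε). Then 0 < |s + 3| < δ forces both bounds, so |(5s + 5)/(s + 5) + 5| < ε.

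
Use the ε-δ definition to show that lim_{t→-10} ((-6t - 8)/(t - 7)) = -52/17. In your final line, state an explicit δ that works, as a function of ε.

δ = min(17/2, (289/100)ε)

Let ε > 0 be given. We want δ > 0 with 0 < |t + 10| < δ ⇒ |(-6t - 8)/(t - 7) + 52/17| < ε.
Combining over a common denominator, (-6t - 8)/(t - 7) + 52/17 = [(-6t - 8)·(-17) − 52·(t - 7)] / [(-17)·(t - 7)] = 50(t + 10) / ((-17)(t - 7)).
So |(-6t - 8)/(t - 7) + 52/17| = 50|t + 10| / (17·|t − 7|).
Require δ ≤ 17/2, so |t − 7| ≥ |-17| − |t + 10| > 17 − 17/2 = 17/2.
Hence |(-6t - 8)/(t - 7) + 52/17| < 50|t + 10|/(17·(17/2)) = (100/289)|t + 10|, which is < ε once |t + 10| < (289/100)ε.
Take δ = min(17/2, (289/100)ε). Then 0 < |t + 10| < δ forces both bounds, so |(-6t - 8)/(t - 7) + 52/17| < ε.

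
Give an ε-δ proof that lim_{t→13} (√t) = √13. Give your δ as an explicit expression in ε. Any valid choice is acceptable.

δ = min(13, √13·ε)

Fix ε > 0. We want δ > 0 such that 0 < |t − 13| < δ implies |√t − √13| < ε.
Rationalise: √t − √13 = (t − 13)/(√t + √13), so |√t − √13| = |t − 13|/(√t + √13).
Restrict δ ≤ 13 so that |t − 13| < 13 forces t > 0, and then √t + √13 > √13.
Hence |√t − √13| < |t − 13|/√13, which is < ε once |t − 13| < √13·ε.
Take δ = min(13, √13·ε). If 0 < |t − 13| < δ then t > 0 and |√t − √13| < |t − 13|/√13 < ε.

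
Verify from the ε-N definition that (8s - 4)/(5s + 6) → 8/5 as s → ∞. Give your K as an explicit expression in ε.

K = (68/25)/ε

Suppose ε > 0. We seek K > 0 such that s > K implies |(8s - 4)/(5s + 6) − (8/5)| < ε.
(8s - 4)/(5s + 6) − (8/5) = (5(8s - 4) − 8(5s + 6)) / (5(5s + 6)) = -68/(5(5s + 6)).
For s > 0 we have 5s + 6 > 5s, so |(8s - 4)/(5s + 6) − (8/5)| = 68/(5(5s + 6)) < 68/(5·5s) = (68/25)/s.
Thus |(8s - 4)/(5s + 6) − (8/5)| < ε whenever s > (68/25)/ε.
Take K = (68/25)/ε. If s > K then |(8s - 4)/(5s + 6) − (8/5)| < (68/25)/s < ε.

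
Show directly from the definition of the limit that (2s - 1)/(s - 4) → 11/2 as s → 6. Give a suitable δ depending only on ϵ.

δ = min(1, (2/7)ϵ)

Let ϵ > 0. We want δ > 0 with 0 < |s − 6| < δ ⇒ |(2s - 1)/(s - 4) − (11/2)| < ϵ.
Combining over a common denominator, (2s - 1)/(s - 4) − (11/2) = [(2s - 1)·2 − 11·(s - 4)] / [2·(s - 4)] = -7(s − 6) / (2(s - 4)).
So |(2s - 1)/(s - 4) − (11/2)| = 7|s − 6| / (2·|s − 4|).
Require δ ≤ 1, so |s − 4| ≥ |2| − |s − 6| > 2 − 1 = 1.
Hence |(2s - 1)/(s - 4) − (11/2)| < 7|s − 6|/(2·1) = (7/2)|s − 6|, which is < ϵ once |s − 6| < (2/7)ϵ.
Take δ = min(1, (2/7)ϵ). Then 0 < |s − 6| < δ forces both bounds, so |(2s - 1)/(s - 4) − (11/2)| < ϵ.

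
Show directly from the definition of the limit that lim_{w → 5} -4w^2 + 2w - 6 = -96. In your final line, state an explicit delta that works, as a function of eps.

delta = min(2, eps/46)

Suppose eps > 0. We want delta > 0 such that 0 < |w − 5| < delta implies |(-4w^2 + 2w - 6) + 96| < eps.
(-4w^2 + 2w - 6) + 96 = -4w^2 + 2w + 90 = (w − 5)(-4w - 18).
So |(-4w^2 + 2w - 6) + 96| = |w − 5|·|-4w - 18|.
Require delta ≤ 2. Then |w − 5| < 2 gives |w| < 7, and by the triangle inequality |-4w - 18| ≤ 4·7 + 18 = 46.
Hence |(-4w^2 + 2w - 6) + 96| ≤ 46|w − 5| < eps provided |w − 5| < eps/46.
Take delta = min(2, eps/46). Then 0 < |w − 5| < delta gives both |w − 5| < 2 and |w − 5| < eps/46, so |(-4w^2 + 2w - 6) + 96| < eps.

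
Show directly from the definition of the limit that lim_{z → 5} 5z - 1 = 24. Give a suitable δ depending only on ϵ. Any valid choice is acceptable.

Suppose ϵ > 0. We need δ > 0 so that 0 < |z − 5| < δ implies |(5z - 1) − 24| < ϵ.
Since (5z - 1) − 24 = 5(z − 5), we have |(5z - 1) − 24| = 5|z − 5|.
So 5|z − 5| < ϵ exactly when |z − 5| < ϵ/5.
Take δ = ϵ/5. If 0 < |z − 5| < δ then |(5z - 1) − 24| = 5|z − 5| < 5·(ϵ/5) = ϵ.

δ = ϵ/5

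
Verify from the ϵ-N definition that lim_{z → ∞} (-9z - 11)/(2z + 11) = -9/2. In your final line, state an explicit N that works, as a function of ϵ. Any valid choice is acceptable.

N = (77/4)/ϵ

Suppose ϵ > 0. We seek N > 0 such that z > N implies |(-9z - 11)/(2z + 11) + 9/2| < ϵ.
(-9z - 11)/(2z + 11) + 9/2 = (2(-9z - 11) − (-9)(2z + 11)) / (2(2z + 11)) = 77/(2(2z + 11)).
For z > 0 we have 2z + 11 > 2z, so |(-9z - 11)/(2z + 11) + 9/2| = 77/(2(2z + 11)) < 77/(2·2z) = (77/4)/z.
Thus |(-9z - 11)/(2z + 11) + 9/2| < ϵ whenever z > (77/4)/ϵ.
Take N = (77/4)/ϵ. If z > N then |(-9z - 11)/(2z + 11) + 9/2| < (77/4)/z < ϵ.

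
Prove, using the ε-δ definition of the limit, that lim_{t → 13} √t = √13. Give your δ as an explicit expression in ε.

Suppose ε > 0. We want δ > 0 such that 0 < |t − 13| < δ implies |√t − √13| < ε.
Rationalise: √t − √13 = (t − 13)/(√t + √13), so |√t − √13| = |t − 13|/(√t + √13).
Restrict δ ≤ 13 so that |t − 13| < 13 forces t > 0, and then √t + √13 > √13.
Hence |√t − √13| < |t − 13|/√13, which is < ε once |t − 13| < √13·ε.
Take δ = min(13, √13·ε). If 0 < |t − 13| < δ then t > 0 and |√t − √13| < |t − 13|/√13 < ε.

δ = min(13, √13·ε)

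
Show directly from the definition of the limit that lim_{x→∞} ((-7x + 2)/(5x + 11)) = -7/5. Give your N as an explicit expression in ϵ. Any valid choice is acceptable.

N = (87/25)/ϵ

Fix ϵ > 0. We seek N > 0 such that x > N implies |(-7x + 2)/(5x + 11) + 7/5| < ϵ.
(-7x + 2)/(5x + 11) + 7/5 = (5(-7x + 2) − (-7)(5x + 11)) / (5(5x + 11)) = 87/(5(5x + 11)).
For x > 0 we have 5x + 11 > 5x, so |(-7x + 2)/(5x + 11) + 7/5| = 87/(5(5x + 11)) < 87/(5·5x) = (87/25)/x.
Thus |(-7x + 2)/(5x + 11) + 7/5| < ϵ whenever x > (87/25)/ϵ.
Take N = (87/25)/ϵ. If x > N then |(-7x + 2)/(5x + 11) + 7/5| < (87/25)/x < ϵ.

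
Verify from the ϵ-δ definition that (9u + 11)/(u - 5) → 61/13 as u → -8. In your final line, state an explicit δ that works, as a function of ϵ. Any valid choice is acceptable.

Let ϵ > 0 be given. We want δ > 0 with 0 < |u + 8| < δ ⇒ |(9u + 11)/(u - 5) − (61/13)| < ϵ.
Combining over a common denominator, (9u + 11)/(u - 5) − (61/13) = [(9u + 11)·(-13) − (-61)·(u - 5)] / [(-13)·(u - 5)] = -56(u + 8) / ((-13)(u - 5)).
So |(9u + 11)/(u - 5) − (61/13)| = 56|u + 8| / (13·|u − 5|).
Restrict δ ≤ 13/2. Then |u + 8| < 13/2 gives |u − 5| = |(u + 8) + (-13)| ≥ 13 − 13/2 = 13/2.
Hence |(9u + 11)/(u - 5) − (61/13)| < 56|u + 8|/(13·(13/2)) = (112/169)|u + 8|, which is < ϵ once |u + 8| < (169/112)ϵ.
Take δ = min(13/2, (169/112)ϵ). Then 0 < |u + 8| < δ forces both bounds, so |(9u + 11)/(u - 5) − (61/13)| < ϵ.

δ = min(13/2, (169/112)ϵ)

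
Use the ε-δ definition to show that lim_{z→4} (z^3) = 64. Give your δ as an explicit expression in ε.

Suppose ε > 0. We seek δ > 0 with 0 < |z − 4| < δ ⇒ |z^3 − 64| < ε.
Factor: z^3 − 64 = (z − 4)(z^2 + 4z + 16), so |z^3 − 64| = |z − 4|·|z^2 + 4z + 16|.
Restrict δ ≤ 2. Then |z − 4| < 2 gives |z| < 6, so by the triangle inequality |z^2 + 4z + 16| ≤ 6^2 + 4·6 + 16 = 76.
Hence |z^3 − 64| ≤ 76|z − 4|, which is < ε once |z − 4| < ε/76.
Take δ = min(2, ε/76). If 0 < |z − 4| < δ then both bounds hold and |z^3 − 64| ≤ 76|z − 4| < 76·(ε/76) = ε.

δ = min(2, ε/76)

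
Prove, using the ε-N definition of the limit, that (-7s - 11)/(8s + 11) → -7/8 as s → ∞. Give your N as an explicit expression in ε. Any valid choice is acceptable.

Let ε > 0. We seek N > 0 such that s > N implies |(-7s - 11)/(8s + 11) + 7/8| < ε.
(-7s - 11)/(8s + 11) + 7/8 = (8(-7s - 11) − (-7)(8s + 11)) / (8(8s + 11)) = -11/(8(8s + 11)).
For s > 0 we have 8s + 11 > 8s, so |(-7s - 11)/(8s + 11) + 7/8| = 11/(8(8s + 11)) < 11/(8·8s) = (11/64)/s.
Thus |(-7s - 11)/(8s + 11) + 7/8| < ε whenever s > (11/64)/ε.
Take N = (11/64)/ε. If s > N then |(-7s - 11)/(8s + 11) + 7/8| < (11/64)/s < ε.

N = (11/64)/ε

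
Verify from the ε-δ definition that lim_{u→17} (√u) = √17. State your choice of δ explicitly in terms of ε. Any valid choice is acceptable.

Let ε > 0 be given. We want δ > 0 such that 0 < |u − 17| < δ implies |√u − √17| < ε.
Rationalise: √u − √17 = (u − 17)/(√u + √17), so |√u − √17| = |u − 17|/(√u + √17).
Restrict δ ≤ 17 so that |u − 17| < 17 forces u > 0, and then √u + √17 > √17.
Hence |√u − √17| < |u − 17|/√17, which is < ε once |u − 17| < √17·ε.
Take δ = min(17, √17·ε). If 0 < |u − 17| < δ then u > 0 and |√u − √17| < |u − 17|/√17 < ε.

δ = min(17, √17·ε)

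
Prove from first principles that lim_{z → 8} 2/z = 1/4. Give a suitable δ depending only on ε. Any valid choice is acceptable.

Let ε > 0. We seek δ > 0 such that 0 < |z − 8| < δ implies |2/z − (1/4)| < ε.
|2/z − (1/4)| = 2·|8 − z|/(8·|z|) = 2|z − 8|/(8|z|).
Restrict δ ≤ 4. Then |z − 8| < 4 gives |z| > 4, so 8|z| > 32.
Then |2/z − (1/4)| < 2|z − 8|/32, which is < ε when |z − 8| < 16ε.
Take δ = min(4, 16ε). Then 0 < |z − 8| < δ gives both |z − 8| < 4 and |z − 8| < 16ε, so |2/z − (1/4)| < ε.

δ = min(4, 16ε)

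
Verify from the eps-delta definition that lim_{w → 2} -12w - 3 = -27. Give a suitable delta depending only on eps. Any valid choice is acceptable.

delta = eps/12

Let eps > 0. We need delta > 0 so that 0 < |w − 2| < delta implies |(-12w - 3) + 27| < eps.
|(-12w - 3) + 27| = |-12w + 24| = 12|w − 2|.
Thus it suffices that |w − 2| < eps/12.
Take delta = eps/12. If 0 < |w − 2| < delta then |(-12w - 3) + 27| = 12|w − 2| < 12·(eps/12) = eps.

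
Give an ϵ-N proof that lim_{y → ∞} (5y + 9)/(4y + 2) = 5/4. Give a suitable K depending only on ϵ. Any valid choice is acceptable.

Suppose ϵ > 0. We seek K > 0 such that y > K implies |(5y + 9)/(4y + 2) − (5/4)| < ϵ.
(5y + 9)/(4y + 2) − (5/4) = (4(5y + 9) − 5(4y + 2)) / (4(4y + 2)) = 26/(4(4y + 2)).
For y > 0 we have 4y + 2 > 4y, so |(5y + 9)/(4y + 2) − (5/4)| = 26/(4(4y + 2)) < 26/(4·4y) = (13/8)/y.
Thus |(5y + 9)/(4y + 2) − (5/4)| < ϵ whenever y > (13/8)/ϵ.
Take K = (13/8)/ϵ. If y > K then |(5y + 9)/(4y + 2) − (5/4)| < (13/8)/y < ϵ.

K = (13/8)/ϵ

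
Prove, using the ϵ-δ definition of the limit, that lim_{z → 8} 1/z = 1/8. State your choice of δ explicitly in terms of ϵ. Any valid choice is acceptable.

Let ϵ > 0. We seek δ > 0 such that 0 < |z − 8| < δ implies |1/z − (1/8)| < ϵ.
|1/z − (1/8)| = |8 − z|/(8·|z|) = |z − 8|/(8|z|).
Restrict δ ≤ 4. Then |z − 8| < 4 gives |z| > 4, so 8|z| > 32.
Then |1/z − (1/8)| < |z − 8|/32, which is < ϵ when |z − 8| < 32ϵ.
Take δ = min(4, 32ϵ). Then 0 < |z − 8| < δ gives both |z − 8| < 4 and |z − 8| < 32ϵ, so |1/z − (1/8)| < ϵ.

δ = min(4, 32ϵ)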